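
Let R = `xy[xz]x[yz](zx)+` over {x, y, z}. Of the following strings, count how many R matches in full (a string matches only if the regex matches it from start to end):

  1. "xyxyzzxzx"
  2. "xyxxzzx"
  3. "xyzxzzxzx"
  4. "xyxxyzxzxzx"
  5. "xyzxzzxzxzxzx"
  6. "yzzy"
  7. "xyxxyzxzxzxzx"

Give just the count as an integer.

5

1 → no match
2 → match
3 → match
4 → match
5 → match
6 → no match — must start with "xy"
7 → match
Total matched: 5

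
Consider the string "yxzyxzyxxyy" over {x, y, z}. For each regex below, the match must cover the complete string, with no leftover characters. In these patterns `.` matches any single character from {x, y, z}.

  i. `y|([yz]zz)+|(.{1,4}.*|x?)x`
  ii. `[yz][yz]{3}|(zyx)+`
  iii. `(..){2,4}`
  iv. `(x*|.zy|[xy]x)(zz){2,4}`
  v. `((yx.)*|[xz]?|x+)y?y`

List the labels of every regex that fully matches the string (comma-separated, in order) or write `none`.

v

i → no match
ii → no match
iii → no match
iv → no match — must end with "zz"
v → match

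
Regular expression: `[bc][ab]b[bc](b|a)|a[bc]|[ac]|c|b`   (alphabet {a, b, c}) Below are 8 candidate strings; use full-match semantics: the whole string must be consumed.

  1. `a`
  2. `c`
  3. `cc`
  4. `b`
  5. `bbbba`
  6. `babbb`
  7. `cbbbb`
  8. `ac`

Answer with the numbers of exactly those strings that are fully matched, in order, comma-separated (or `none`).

1 → match
2 → match
3 → no match
4 → match
5 → match
6 → match
7 → match
8 → match

1, 2, 4, 5, 6, 7, 8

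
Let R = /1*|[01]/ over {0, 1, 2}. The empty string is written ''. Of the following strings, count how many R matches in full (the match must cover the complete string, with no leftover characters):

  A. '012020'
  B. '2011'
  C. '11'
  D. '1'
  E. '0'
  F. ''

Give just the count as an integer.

4

A. '012020' → no match
B. '2011' → no match
C. '11' → match
D. '1' → match
E. '0' → match
F. '' → match
Total matched: 4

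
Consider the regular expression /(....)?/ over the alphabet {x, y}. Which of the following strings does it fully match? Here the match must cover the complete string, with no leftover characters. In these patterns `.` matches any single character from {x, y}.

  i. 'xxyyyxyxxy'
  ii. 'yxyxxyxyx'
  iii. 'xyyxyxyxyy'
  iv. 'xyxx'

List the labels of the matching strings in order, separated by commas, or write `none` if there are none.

iv

i. 'xxyyyxyxxy' → no match
ii. 'yxyxxyxyx' → no match
iii. 'xyyxyxyxyy' → no match
iv. 'xyxx' → match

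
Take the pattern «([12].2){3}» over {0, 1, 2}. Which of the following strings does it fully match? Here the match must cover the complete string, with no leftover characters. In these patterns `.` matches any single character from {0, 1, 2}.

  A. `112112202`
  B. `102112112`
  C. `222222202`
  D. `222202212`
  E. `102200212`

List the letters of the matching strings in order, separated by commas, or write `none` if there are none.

A, B, C, D

A → match
B → match
C → match
D → match
E → no match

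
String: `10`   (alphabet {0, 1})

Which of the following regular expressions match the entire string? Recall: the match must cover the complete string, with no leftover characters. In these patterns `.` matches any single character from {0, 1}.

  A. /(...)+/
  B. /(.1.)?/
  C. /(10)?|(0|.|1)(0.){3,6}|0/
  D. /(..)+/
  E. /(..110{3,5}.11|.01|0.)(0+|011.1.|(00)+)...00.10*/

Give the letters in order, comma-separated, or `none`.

A → no match
B → no match
C → match
D → match
E → no match

C, D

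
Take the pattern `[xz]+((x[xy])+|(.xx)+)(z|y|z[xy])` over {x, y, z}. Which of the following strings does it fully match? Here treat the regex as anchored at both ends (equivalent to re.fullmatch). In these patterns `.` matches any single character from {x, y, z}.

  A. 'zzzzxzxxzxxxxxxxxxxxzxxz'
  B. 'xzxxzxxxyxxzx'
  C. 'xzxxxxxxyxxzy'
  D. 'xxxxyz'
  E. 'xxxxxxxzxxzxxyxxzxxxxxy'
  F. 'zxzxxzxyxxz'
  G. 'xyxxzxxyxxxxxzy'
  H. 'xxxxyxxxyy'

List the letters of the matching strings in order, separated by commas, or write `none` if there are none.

A, B, C, D, E, F, G, H

A → match
B → match
C → match
D. 'xxxxyz' → match
E → match
F. 'zxzxxzxyxxz' → match
G → match
H. 'xxxxyxxxyy' → match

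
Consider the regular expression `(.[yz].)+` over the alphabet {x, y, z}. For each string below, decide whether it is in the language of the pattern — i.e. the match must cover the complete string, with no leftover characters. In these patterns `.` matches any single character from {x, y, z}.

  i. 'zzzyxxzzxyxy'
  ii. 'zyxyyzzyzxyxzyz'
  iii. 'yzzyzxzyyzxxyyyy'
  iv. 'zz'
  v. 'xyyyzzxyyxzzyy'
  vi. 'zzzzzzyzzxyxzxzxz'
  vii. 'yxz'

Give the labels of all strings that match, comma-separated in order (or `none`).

i → no match
ii → match
iii → no match
iv → no match
v → no match
vi → no match
vii → no match

ii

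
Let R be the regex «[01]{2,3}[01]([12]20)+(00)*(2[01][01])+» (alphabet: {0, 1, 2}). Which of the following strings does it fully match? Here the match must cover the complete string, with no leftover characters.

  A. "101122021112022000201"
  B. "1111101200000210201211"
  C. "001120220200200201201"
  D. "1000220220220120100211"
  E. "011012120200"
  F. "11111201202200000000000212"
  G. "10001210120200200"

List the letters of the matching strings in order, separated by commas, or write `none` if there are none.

A → no match
B → no match
C → match
D → no match
E → no match
F → no match
G → no match

C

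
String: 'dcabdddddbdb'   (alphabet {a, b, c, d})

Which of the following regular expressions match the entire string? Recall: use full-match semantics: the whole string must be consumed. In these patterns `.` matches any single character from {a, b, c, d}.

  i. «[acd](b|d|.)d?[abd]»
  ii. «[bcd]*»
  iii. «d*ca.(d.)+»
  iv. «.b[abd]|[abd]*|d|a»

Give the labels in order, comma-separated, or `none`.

iii

i → no match
ii → no match
iii → match
iv → no match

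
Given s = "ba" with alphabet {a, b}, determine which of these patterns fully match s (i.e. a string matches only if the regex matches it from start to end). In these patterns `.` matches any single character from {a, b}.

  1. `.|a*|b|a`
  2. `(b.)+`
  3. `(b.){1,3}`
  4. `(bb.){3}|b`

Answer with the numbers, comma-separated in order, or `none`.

2, 3

1 → no match
2 → match
3 → match
4 → no match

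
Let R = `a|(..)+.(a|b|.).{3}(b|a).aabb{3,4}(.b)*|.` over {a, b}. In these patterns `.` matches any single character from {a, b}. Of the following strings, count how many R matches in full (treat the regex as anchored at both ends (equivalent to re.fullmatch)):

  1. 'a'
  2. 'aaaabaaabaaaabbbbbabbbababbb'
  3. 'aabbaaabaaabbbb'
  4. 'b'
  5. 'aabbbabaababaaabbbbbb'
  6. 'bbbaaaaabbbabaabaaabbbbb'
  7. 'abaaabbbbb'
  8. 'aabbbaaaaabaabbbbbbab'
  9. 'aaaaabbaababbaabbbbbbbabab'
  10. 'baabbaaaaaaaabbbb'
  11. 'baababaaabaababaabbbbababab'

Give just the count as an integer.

10

1. 'a' → match
2 → match
3 → match
4. 'b' → match
5 → match
6 → match
7. 'abaaabbbbb' → no match
8 → match
9 → match
10 → match
11 → match
Total matched: 10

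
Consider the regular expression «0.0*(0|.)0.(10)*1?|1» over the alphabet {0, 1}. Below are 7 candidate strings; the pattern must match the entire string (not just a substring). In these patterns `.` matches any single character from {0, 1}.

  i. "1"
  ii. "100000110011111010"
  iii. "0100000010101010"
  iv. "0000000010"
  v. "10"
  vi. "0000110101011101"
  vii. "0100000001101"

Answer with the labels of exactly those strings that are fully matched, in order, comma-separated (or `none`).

i, iii, iv, vii

i → match
ii → no match
iii → match
iv → match
v → no match
vi → no match
vii → match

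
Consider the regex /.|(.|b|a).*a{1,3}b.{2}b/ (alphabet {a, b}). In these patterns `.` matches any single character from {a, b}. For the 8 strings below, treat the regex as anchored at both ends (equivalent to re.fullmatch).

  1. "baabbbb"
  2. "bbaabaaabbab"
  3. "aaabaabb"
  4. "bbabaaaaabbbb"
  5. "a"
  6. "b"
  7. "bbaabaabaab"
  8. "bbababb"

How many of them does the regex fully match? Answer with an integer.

7

1. "baabbbb" → match
2. "bbaabaaabbab" → match
3. "aaabaabb" → no match
4 → match
5. "a" → match
6. "b" → match
7. "bbaabaabaab" → match
8. "bbababb" → match
Total matched: 7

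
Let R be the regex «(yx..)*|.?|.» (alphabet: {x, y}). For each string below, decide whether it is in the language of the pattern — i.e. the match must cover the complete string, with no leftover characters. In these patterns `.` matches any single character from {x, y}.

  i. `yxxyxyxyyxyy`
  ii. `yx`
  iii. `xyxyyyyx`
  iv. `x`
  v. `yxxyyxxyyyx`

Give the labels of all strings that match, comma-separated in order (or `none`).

i → no match
ii → no match
iii → no match
iv → match
v → no match

iv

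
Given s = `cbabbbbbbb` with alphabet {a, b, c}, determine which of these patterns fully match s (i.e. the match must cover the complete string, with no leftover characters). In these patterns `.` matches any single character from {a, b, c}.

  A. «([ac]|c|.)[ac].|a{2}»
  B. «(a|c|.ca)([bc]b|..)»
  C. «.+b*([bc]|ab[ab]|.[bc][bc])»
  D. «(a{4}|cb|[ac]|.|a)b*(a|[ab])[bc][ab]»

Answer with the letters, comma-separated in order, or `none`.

C

A → no match
B → no match
C → match
D → no match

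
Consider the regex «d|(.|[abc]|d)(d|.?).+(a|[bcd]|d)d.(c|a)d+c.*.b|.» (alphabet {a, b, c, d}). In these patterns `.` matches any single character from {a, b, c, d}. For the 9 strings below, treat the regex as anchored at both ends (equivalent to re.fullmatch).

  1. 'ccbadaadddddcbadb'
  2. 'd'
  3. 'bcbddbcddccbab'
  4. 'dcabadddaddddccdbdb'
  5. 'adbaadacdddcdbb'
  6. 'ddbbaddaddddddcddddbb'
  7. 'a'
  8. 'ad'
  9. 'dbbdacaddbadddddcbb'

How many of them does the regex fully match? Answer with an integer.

8

1 → match
2. 'd' → match
3 → match
4 → match
5 → match
6 → match
7. 'a' → match
8. 'ad' → no match
9 → match
Total matched: 8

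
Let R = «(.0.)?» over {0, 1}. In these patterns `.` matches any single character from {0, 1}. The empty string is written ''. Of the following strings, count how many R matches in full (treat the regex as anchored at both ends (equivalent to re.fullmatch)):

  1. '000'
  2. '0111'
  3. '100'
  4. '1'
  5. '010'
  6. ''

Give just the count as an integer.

3

1. '000' → match
2. '0111' → no match
3. '100' → match
4. '1' → no match
5. '010' → no match
6. '' → match
Total matched: 3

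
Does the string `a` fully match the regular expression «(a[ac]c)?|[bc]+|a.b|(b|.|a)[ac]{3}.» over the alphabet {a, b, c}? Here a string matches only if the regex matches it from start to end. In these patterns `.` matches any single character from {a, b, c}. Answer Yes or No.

No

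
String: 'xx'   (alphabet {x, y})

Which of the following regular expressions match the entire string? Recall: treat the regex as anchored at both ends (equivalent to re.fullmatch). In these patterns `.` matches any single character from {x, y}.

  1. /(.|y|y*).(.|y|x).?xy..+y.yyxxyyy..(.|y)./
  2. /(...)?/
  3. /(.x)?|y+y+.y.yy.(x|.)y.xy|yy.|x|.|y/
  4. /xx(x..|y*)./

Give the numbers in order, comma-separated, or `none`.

3

1 → no match
2 → no match
3 → match
4 → no match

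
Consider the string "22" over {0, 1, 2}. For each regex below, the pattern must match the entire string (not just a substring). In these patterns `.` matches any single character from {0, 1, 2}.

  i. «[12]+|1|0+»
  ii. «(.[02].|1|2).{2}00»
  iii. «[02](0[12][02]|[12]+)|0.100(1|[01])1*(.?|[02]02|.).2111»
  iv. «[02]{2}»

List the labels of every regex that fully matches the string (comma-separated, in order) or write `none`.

i, iii, iv

i → match
ii → no match — must end with "00"
iii → match
iv → match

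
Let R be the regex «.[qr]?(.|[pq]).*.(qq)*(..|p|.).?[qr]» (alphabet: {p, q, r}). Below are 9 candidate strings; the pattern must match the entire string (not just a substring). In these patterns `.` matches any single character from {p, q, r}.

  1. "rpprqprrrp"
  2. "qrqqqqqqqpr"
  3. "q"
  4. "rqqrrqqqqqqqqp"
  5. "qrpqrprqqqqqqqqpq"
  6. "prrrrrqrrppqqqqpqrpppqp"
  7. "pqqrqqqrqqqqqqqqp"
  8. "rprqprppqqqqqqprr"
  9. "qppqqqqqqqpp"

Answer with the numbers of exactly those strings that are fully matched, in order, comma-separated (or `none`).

2, 5, 8

1 → no match
2 → match
3 → no match
4 → no match
5 → match
6 → no match
7 → no match
8 → match
9 → no match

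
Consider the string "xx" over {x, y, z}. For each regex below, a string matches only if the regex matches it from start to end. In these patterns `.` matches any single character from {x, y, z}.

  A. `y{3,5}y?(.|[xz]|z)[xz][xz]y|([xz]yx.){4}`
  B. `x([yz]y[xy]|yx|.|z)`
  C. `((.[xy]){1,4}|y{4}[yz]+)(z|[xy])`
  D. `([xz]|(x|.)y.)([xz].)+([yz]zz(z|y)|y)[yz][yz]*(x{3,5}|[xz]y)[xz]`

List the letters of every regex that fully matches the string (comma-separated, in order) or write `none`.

B

A → no match
B → match
C → no match
D → no match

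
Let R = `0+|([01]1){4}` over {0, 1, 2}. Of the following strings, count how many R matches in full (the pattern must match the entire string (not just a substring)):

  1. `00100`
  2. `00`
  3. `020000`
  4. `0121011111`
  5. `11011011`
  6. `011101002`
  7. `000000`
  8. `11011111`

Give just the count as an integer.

1 → no match
2 → match
3 → no match
4 → no match
5 → no match
6 → no match
7 → match
8 → match
Total matched: 3

3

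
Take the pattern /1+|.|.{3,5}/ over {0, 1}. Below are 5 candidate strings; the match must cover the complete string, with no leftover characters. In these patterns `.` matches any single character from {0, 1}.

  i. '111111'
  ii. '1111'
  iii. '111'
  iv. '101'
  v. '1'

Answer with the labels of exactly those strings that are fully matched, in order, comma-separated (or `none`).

i, ii, iii, iv, v

i → match
ii → match
iii → match
iv → match
v → match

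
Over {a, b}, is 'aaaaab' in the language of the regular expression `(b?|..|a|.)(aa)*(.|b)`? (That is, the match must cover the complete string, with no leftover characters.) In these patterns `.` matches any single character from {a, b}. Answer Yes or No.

Yes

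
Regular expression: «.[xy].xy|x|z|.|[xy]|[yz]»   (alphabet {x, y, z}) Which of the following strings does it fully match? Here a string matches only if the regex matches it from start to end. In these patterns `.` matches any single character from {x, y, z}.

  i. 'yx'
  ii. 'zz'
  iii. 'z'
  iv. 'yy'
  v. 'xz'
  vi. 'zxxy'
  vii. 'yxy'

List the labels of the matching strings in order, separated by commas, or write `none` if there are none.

i → no match
ii → no match
iii → match
iv → no match
v → no match
vi → no match
vii → no match

iii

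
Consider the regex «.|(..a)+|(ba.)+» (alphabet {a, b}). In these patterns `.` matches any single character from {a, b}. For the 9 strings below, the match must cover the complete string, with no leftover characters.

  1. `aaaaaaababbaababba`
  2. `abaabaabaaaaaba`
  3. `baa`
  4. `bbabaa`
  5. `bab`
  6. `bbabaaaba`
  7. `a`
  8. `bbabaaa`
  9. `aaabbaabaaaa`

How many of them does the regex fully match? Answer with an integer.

8

1 → match
2 → match
3. `baa` → match
4. `bbabaa` → match
5. `bab` → match
6. `bbabaaaba` → match
7. `a` → match
8. `bbabaaa` → no match
9. `aaabbaabaaaa` → match
Total matched: 8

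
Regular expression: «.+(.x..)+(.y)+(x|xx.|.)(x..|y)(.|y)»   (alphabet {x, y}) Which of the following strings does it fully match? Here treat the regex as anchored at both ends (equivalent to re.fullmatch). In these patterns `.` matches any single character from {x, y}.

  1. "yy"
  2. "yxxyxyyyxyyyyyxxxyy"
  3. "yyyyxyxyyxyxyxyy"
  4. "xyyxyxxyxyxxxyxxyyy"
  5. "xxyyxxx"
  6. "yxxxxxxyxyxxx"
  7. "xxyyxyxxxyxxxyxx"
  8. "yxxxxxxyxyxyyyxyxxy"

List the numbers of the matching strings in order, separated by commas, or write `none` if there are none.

1. "yy" → no match
2 → no match
3 → match
4 → no match
5. "xxyyxxx" → no match
6 → no match
7 → no match
8 → no match

3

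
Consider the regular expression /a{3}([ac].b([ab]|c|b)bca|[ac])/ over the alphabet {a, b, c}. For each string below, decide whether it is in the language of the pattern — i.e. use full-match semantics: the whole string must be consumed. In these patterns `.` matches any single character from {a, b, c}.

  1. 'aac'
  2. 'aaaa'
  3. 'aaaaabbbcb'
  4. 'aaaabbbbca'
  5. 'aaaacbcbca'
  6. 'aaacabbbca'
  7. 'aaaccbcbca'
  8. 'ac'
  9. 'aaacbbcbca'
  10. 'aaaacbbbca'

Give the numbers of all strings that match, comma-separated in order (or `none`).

2, 4, 5, 6, 7, 9, 10

1 → no match
2 → match
3 → no match
4 → match
5 → match
6 → match
7 → match
8 → no match
9 → match
10 → match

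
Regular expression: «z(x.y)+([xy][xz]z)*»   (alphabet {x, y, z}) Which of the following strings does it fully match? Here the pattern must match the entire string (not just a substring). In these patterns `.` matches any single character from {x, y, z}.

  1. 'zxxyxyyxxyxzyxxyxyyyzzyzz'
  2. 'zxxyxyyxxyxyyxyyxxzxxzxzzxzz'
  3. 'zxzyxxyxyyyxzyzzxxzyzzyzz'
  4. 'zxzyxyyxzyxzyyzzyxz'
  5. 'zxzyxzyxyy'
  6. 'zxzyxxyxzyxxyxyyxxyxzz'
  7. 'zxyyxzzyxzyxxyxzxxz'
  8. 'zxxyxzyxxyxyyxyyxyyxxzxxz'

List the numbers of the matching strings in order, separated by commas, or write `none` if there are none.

1, 2, 3, 4, 5, 6, 8

1 → match
2 → match
3 → match
4 → match
5 → match
6 → match
7 → no match
8 → match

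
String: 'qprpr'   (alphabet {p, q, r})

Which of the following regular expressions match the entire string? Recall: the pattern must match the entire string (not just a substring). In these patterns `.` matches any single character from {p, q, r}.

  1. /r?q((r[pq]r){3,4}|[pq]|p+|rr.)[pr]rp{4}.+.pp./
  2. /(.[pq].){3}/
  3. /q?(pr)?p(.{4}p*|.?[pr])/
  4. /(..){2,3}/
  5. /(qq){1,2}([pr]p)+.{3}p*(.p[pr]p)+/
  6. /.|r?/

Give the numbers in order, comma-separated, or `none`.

3

1 → no match
2 → no match
3 → match
4 → no match
5 → no match — must start with 'qq'
6 → no match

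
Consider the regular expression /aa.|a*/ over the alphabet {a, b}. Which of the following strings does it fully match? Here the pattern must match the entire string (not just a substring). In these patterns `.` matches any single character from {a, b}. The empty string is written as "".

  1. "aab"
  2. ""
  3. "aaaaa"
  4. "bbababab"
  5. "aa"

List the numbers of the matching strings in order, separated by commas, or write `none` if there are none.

1 → match
2 → match
3 → match
4 → no match
5 → match

1, 2, 3, 5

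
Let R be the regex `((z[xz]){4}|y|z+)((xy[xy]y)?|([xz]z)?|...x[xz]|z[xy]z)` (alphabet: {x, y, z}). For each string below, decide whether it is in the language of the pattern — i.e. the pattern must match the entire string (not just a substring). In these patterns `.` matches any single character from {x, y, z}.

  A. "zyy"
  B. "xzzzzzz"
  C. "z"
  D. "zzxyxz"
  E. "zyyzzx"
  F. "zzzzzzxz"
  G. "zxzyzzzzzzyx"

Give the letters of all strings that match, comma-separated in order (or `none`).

C, D, F

A → no match
B → no match
C → match
D → match
E → no match
F → match
G → no match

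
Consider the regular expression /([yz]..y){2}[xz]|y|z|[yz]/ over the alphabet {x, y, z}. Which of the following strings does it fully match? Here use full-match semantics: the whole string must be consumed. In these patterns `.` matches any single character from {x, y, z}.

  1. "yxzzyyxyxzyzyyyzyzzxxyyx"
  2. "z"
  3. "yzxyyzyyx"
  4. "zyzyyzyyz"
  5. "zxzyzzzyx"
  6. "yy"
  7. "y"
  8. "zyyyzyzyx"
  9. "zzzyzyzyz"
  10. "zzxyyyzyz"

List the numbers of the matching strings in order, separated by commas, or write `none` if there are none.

1 → no match
2 → match
3 → match
4 → match
5 → match
6 → no match
7 → match
8 → match
9 → match
10 → match

2, 3, 4, 5, 7, 8, 9, 10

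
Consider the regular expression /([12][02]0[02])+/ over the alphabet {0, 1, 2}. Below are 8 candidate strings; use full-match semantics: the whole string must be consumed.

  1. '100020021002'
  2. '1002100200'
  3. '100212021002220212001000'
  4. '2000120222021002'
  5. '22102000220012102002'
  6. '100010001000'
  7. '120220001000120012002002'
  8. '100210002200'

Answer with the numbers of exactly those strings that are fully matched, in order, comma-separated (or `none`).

1 → match
2 → no match
3 → match
4 → match
5 → no match
6 → match
7 → match
8 → match

1, 3, 4, 6, 7, 8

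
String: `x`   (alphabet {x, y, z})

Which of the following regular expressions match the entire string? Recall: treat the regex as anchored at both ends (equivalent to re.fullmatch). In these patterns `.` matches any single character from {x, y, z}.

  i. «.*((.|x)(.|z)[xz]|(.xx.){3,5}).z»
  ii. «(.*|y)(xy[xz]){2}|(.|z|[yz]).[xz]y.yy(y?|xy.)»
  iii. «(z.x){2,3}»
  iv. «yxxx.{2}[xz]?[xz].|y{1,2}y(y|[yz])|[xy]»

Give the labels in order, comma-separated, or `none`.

i → no match — must end with `z`
ii → no match
iii → no match — must start with `z`
iv → match

iv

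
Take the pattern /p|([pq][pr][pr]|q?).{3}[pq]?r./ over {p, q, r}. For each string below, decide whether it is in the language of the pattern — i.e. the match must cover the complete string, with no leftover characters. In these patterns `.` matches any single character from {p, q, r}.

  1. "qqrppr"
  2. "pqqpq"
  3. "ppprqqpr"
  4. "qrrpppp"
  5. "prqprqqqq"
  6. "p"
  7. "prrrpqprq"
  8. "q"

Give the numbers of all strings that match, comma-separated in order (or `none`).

1 → no match
2 → no match
3 → no match
4 → no match
5 → no match
6 → match
7 → match
8 → no match

6, 7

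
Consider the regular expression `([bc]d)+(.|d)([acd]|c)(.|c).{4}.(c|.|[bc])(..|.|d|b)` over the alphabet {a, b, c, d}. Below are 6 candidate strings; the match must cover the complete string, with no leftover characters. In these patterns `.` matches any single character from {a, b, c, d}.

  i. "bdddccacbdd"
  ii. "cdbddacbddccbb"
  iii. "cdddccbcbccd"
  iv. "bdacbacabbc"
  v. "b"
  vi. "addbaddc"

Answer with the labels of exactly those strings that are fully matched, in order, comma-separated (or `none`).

i → no match
ii → match
iii → match
iv → no match
v → no match
vi → no match

ii, iii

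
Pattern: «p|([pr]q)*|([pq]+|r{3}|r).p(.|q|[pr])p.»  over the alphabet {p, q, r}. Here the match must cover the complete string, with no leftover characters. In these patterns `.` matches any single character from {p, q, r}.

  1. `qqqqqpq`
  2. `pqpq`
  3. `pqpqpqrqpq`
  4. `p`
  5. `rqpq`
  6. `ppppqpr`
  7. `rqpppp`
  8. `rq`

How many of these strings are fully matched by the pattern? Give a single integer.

7

1 → no match
2 → match
3 → match
4 → match
5 → match
6 → match
7 → match
8 → match
Total matched: 7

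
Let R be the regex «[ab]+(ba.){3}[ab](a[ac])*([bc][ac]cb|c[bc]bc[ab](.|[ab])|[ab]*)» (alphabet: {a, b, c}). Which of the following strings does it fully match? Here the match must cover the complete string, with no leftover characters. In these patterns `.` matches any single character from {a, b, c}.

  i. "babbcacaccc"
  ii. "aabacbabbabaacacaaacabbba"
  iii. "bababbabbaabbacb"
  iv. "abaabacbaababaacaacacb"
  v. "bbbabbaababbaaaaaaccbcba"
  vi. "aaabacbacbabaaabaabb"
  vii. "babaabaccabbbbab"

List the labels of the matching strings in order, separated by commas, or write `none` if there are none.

ii, iii, iv, v, vi

i → no match
ii → match
iii → match
iv → match
v → match
vi → match
vii → no match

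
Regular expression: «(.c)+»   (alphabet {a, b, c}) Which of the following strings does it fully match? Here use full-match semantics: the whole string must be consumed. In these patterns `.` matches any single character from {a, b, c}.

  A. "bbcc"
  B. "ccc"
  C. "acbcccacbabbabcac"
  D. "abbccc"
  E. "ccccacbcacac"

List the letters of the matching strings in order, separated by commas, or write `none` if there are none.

E

A → no match
B → no match
C → no match
D → no match
E → match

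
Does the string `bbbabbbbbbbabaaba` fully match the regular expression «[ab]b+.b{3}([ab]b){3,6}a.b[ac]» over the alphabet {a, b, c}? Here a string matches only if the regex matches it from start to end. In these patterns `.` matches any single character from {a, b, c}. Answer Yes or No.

Yes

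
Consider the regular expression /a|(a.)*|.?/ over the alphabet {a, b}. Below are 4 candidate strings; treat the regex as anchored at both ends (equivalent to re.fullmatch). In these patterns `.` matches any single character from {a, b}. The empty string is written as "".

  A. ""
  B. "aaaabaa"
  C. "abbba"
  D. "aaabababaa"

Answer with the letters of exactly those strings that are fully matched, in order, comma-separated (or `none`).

A, D

A → match
B → no match
C → no match
D → match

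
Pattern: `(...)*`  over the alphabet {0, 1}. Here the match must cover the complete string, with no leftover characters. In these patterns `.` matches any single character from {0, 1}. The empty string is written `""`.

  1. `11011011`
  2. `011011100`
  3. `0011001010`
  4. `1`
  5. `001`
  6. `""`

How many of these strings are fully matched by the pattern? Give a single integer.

1 → no match
2 → match
3 → no match
4 → no match
5 → match
6 → match
Total matched: 3

3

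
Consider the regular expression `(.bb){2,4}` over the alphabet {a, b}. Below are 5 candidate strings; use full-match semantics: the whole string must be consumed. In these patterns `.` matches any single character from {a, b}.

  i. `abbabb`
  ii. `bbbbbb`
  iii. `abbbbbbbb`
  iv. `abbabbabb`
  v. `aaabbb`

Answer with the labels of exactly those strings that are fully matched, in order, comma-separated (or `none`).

i. `abbabb` → match
ii. `bbbbbb` → match
iii. `abbbbbbbb` → match
iv. `abbabbabb` → match
v. `aaabbb` → no match

i, ii, iii, iv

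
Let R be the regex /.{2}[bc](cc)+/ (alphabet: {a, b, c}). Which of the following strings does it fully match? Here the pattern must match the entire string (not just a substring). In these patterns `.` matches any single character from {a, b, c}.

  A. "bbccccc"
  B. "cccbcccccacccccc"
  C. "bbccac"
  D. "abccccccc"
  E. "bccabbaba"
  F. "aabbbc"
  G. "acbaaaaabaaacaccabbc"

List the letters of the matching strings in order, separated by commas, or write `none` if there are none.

A → match
B → no match
C → no match — must end with "cc"
D → match
E → no match — must end with "cc"
F → no match — must end with "cc"
G → no match — must end with "cc"

A, D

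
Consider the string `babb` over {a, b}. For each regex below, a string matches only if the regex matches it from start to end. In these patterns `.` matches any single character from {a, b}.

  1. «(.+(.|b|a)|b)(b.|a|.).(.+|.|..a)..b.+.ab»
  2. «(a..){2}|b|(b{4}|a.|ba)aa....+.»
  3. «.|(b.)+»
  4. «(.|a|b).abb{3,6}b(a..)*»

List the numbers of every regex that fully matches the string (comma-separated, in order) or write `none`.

3

1 → no match — must end with `ab`
2 → no match
3 → match
4 → no match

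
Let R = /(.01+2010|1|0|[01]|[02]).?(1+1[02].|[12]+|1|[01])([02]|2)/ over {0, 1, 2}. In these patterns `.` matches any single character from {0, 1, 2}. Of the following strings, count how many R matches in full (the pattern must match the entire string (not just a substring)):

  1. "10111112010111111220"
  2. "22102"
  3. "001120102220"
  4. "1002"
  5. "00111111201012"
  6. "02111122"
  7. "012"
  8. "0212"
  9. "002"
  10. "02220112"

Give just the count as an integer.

1 → match
2. "22102" → no match
3. "001120102220" → match
4. "1002" → match
5 → match
6. "02111122" → match
7. "012" → match
8. "0212" → match
9. "002" → match
10. "02220112" → no match
Total matched: 8

8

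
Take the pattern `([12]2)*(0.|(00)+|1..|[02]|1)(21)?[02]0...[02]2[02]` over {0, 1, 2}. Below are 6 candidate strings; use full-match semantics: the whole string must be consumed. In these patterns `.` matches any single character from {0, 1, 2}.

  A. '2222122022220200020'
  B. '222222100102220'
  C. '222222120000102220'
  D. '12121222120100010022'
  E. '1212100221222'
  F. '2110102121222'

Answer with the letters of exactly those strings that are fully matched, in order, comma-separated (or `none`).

A → no match
B → match
C → match
D → match
E → match
F → no match

B, C, D, E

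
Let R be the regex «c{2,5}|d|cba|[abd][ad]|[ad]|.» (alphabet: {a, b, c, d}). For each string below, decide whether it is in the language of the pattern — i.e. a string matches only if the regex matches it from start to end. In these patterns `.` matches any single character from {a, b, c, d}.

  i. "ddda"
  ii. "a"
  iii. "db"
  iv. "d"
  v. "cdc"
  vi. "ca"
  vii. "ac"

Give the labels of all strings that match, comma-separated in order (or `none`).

ii, iv

i → no match
ii → match
iii → no match
iv → match
v → no match
vi → no match
vii → no match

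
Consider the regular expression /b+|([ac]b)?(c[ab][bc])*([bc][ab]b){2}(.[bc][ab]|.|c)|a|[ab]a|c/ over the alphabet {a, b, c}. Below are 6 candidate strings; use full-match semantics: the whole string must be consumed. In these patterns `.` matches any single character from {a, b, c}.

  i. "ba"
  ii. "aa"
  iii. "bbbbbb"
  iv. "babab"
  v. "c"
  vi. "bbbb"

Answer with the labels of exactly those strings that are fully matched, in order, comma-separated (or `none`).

i. "ba" → match
ii. "aa" → match
iii. "bbbbbb" → match
iv. "babab" → no match
v. "c" → match
vi. "bbbb" → match

i, ii, iii, v, vi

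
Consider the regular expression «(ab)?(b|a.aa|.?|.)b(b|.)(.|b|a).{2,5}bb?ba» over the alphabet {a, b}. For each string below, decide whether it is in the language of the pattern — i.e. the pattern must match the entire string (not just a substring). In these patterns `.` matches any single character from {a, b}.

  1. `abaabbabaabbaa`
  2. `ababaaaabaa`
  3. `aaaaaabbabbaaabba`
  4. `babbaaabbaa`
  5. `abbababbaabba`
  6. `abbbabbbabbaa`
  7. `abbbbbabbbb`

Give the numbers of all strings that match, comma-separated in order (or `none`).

5

1 → no match — must end with `ba`
2 → no match — must end with `ba`
3 → no match
4 → no match — must end with `ba`
5 → match
6 → no match — must end with `ba`
7 → no match — must end with `ba`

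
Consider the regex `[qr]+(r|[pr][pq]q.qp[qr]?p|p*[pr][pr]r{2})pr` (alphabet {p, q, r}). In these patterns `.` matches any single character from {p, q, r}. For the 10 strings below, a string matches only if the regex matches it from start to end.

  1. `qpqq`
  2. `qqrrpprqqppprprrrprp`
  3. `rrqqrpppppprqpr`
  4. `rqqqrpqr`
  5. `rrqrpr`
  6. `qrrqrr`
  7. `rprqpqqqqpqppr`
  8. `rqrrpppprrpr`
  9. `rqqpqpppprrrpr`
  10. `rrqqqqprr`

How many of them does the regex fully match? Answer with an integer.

1. `qpqq` → no match — must end with `pr`
2 → no match — must end with `pr`
3 → no match
4. `rqqqrpqr` → no match — must end with `pr`
5. `rrqrpr` → match
6. `qrrqrr` → no match — must end with `pr`
7 → no match
8. `rqrrpppprrpr` → match
9 → no match
10. `rrqqqqprr` → no match — must end with `pr`
Total matched: 2

2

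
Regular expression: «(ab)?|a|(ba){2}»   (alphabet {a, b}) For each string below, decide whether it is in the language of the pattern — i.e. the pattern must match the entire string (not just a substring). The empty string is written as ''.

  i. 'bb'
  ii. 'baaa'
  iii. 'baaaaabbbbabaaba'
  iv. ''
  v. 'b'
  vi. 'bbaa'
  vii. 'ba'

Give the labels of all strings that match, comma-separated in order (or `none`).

iv

i → no match
ii → no match
iii → no match
iv → match
v → no match
vi → no match
vii → no match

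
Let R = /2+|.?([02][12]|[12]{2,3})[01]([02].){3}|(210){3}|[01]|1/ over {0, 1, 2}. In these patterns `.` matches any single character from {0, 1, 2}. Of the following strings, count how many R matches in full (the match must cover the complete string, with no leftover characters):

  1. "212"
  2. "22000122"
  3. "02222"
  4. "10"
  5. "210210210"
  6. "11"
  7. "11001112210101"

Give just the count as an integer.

1 → no match
2 → no match
3 → no match
4 → no match
5 → match
6 → no match
7 → no match
Total matched: 1

1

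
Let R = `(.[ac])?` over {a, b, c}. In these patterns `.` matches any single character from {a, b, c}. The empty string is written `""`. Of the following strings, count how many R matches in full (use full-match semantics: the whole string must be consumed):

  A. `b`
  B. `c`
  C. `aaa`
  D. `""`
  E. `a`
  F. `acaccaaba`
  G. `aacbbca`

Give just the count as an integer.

1

A. `b` → no match
B. `c` → no match
C. `aaa` → no match
D. `""` → match
E. `a` → no match
F. `acaccaaba` → no match
G. `aacbbca` → no match
Total matched: 1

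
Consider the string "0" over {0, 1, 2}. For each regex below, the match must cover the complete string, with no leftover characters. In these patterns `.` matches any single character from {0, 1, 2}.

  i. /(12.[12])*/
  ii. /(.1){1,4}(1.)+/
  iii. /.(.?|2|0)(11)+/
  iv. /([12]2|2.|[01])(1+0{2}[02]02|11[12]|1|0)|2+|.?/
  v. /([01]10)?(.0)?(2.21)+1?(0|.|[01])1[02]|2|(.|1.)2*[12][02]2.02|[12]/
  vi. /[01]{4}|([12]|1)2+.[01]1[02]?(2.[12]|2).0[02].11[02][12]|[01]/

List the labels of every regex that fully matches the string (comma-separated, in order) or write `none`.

i → no match
ii → no match
iii → no match — must end with "11"
iv → match
v → no match
vi → match

iv, vi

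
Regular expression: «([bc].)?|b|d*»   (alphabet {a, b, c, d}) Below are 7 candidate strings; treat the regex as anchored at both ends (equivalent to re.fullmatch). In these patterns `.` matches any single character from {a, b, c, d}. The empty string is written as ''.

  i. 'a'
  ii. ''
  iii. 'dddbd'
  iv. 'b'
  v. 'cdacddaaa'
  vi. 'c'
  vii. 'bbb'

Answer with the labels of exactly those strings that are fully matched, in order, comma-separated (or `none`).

i → no match
ii → match
iii → no match
iv → match
v → no match
vi → no match
vii → no match

ii, iv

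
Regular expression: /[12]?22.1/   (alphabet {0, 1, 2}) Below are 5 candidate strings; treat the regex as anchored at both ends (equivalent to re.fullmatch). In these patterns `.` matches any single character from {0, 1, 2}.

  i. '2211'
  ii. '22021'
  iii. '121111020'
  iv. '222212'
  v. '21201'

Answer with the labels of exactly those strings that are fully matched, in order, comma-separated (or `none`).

i

i → match
ii → no match
iii → no match — must end with '1'
iv → no match — must end with '1'
v → no match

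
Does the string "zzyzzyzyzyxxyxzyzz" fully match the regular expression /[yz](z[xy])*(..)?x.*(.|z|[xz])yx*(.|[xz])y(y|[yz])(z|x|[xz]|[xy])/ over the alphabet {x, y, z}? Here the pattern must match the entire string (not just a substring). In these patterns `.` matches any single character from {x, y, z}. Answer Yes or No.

No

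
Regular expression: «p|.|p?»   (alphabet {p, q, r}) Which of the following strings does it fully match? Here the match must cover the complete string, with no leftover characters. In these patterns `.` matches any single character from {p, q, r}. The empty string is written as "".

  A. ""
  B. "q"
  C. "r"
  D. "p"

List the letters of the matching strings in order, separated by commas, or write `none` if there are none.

A. "" → match
B. "q" → match
C. "r" → match
D. "p" → match

A, B, C, D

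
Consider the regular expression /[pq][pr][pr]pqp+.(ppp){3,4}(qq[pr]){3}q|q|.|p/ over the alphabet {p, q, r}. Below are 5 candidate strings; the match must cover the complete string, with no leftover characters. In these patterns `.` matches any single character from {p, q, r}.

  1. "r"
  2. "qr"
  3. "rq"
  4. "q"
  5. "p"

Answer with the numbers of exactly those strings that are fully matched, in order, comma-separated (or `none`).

1, 4, 5

1 → match
2 → no match
3 → no match
4 → match
5 → match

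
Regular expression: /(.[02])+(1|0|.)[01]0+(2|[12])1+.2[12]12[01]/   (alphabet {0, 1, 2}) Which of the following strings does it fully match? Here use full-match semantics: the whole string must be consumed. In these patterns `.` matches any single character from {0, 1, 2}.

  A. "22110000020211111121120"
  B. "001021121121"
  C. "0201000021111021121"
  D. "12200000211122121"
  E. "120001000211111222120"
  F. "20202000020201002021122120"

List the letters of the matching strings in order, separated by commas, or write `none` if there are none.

C, D, E

A → no match
B → no match
C → match
D → match
E → match
F → no match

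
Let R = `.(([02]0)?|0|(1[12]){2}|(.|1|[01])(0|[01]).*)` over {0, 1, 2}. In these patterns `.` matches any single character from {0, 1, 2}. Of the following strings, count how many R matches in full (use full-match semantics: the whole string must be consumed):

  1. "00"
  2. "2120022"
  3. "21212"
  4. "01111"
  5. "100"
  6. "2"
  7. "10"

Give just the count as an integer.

6

1 → match
2 → no match
3 → match
4 → match
5 → match
6 → match
7 → match
Total matched: 6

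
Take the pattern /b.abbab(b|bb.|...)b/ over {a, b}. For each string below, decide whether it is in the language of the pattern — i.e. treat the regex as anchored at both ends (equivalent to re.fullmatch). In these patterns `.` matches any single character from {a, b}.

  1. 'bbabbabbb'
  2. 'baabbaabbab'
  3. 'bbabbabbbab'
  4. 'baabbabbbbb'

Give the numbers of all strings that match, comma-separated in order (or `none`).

1, 3, 4

1 → match
2 → no match
3 → match
4 → match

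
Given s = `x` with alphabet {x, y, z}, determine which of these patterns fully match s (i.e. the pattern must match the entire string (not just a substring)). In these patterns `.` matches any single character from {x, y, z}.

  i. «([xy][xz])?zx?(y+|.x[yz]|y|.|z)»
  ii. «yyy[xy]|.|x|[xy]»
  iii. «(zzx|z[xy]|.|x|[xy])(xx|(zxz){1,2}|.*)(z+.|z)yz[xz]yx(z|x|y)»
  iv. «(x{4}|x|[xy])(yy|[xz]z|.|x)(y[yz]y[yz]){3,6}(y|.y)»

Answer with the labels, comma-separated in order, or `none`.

i → no match
ii → match
iii → no match
iv → no match — must end with `y`

ii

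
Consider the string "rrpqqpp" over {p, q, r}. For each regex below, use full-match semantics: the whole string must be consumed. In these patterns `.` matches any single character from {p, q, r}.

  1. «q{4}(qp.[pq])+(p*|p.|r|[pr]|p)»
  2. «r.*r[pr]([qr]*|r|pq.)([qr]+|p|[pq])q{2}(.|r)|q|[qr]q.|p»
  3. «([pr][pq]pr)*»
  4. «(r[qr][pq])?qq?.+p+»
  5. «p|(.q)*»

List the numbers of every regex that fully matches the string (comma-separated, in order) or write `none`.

1 → no match — must start with "q"
2 → no match
3 → no match
4 → match
5 → no match

4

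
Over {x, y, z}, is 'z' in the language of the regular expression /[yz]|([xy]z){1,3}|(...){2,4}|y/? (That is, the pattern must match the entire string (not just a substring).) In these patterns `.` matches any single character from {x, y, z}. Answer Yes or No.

Yes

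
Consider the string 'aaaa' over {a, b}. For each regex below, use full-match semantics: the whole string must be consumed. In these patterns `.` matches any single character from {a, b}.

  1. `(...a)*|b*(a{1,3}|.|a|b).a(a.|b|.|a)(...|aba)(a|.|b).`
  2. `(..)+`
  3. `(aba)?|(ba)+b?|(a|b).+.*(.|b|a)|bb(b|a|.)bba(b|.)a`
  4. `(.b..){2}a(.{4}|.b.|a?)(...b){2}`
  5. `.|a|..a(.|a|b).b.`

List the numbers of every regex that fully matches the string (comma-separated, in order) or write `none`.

1, 2, 3

1 → match
2 → match
3 → match
4 → no match — must end with 'b'
5 → no match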